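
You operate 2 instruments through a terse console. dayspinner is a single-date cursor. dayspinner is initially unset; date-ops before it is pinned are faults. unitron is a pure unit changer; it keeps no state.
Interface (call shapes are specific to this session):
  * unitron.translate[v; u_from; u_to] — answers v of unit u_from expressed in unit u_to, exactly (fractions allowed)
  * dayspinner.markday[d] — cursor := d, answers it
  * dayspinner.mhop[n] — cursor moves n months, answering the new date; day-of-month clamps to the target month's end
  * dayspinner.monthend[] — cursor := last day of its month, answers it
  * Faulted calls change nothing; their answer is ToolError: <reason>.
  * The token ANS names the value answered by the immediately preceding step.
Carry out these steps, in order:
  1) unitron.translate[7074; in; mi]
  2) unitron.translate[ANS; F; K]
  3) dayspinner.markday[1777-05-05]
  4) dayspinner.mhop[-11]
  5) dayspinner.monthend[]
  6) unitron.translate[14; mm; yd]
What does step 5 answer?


Answer: 1776-06-30

Derivation:
Act: translate[v: 7074; u_from: in; u_to: mi]
Obs: 393/3520
Act: translate[v: ANS; u_from: F; u_to: K]
Obs: 8092157/31680
Act: markday[d: 1777-05-05]
Obs: 1777-05-05
Act: mhop[n: -11]
Obs: 1776-06-05
Act: monthend[]
Obs: 1776-06-30
Act: translate[v: 14; u_from: mm; u_to: yd]
Obs: 35/2286


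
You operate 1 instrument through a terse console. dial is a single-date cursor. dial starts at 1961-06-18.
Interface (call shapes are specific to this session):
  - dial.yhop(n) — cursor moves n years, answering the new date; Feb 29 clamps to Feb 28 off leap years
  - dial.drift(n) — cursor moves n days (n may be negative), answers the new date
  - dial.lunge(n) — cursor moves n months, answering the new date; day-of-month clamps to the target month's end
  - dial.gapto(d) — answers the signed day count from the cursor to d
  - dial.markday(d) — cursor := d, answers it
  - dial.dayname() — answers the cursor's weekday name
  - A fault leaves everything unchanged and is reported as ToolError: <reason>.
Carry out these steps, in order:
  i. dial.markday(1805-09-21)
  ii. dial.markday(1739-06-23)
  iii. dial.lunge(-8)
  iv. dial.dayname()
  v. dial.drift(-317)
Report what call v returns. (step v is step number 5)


Do: dial.markday[d: 1805-09-21]
See: 1805-09-21
Do: dial.markday[d: 1739-06-23]
See: 1739-06-23
Do: dial.lunge[n: -8]
See: 1738-10-23
Do: dial.dayname[]
See: Thursday
Do: dial.drift[n: -317]
See: 1737-12-10

Answer: 1737-12-10


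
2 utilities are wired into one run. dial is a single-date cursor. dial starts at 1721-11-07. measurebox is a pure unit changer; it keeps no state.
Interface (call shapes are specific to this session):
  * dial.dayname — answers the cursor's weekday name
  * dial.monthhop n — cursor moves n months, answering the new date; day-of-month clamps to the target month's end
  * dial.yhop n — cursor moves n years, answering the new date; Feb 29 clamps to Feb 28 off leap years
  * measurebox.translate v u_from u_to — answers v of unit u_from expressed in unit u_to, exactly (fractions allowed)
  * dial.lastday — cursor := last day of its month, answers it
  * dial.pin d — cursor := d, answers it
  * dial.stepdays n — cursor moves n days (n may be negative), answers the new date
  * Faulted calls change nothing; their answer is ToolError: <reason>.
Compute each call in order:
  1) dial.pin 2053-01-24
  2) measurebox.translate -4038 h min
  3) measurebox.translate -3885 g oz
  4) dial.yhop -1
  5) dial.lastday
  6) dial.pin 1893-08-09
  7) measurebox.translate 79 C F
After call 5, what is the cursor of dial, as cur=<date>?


-- 1. pin(d: 2053-01-24) => 2053-01-24
-- 2. translate(v: -4038, u_from: h, u_to: min) => -242280
-- 3. translate(v: -3885, u_from: g, u_to: oz) => -888000000/6479891
-- 4. yhop(n: -1) => 2052-01-24
-- 5. lastday() => 2052-01-31
-- 6. pin(d: 1893-08-09) => 1893-08-09
-- 7. translate(v: 79, u_from: C, u_to: F) => 871/5

Answer: cur=2052-01-31


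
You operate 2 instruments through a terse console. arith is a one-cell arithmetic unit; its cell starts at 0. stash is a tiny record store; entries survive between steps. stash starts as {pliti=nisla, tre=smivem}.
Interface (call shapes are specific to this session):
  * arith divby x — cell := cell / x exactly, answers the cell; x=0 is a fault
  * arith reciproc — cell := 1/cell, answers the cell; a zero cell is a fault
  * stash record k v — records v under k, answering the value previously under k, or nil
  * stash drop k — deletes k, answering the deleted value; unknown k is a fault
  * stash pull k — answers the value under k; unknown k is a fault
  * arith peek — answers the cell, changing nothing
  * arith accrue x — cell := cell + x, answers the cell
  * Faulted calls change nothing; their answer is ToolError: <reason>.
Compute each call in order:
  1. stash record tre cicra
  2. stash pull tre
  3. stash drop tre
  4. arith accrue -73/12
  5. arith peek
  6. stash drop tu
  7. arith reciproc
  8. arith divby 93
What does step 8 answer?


Answer: -4/2263

Derivation:
-> stash record(k: tre, v: cicra)
<- smivem
-> stash pull(k: tre)
<- cicra
-> stash drop(k: tre)
<- cicra
-> arith accrue(x: -73/12)
<- -73/12
-> arith peek()
<- -73/12
-> stash drop(k: tu)
<- ToolError: no such key tu
-> arith reciproc()
<- -12/73
-> arith divby(x: 93)
<- -4/2263


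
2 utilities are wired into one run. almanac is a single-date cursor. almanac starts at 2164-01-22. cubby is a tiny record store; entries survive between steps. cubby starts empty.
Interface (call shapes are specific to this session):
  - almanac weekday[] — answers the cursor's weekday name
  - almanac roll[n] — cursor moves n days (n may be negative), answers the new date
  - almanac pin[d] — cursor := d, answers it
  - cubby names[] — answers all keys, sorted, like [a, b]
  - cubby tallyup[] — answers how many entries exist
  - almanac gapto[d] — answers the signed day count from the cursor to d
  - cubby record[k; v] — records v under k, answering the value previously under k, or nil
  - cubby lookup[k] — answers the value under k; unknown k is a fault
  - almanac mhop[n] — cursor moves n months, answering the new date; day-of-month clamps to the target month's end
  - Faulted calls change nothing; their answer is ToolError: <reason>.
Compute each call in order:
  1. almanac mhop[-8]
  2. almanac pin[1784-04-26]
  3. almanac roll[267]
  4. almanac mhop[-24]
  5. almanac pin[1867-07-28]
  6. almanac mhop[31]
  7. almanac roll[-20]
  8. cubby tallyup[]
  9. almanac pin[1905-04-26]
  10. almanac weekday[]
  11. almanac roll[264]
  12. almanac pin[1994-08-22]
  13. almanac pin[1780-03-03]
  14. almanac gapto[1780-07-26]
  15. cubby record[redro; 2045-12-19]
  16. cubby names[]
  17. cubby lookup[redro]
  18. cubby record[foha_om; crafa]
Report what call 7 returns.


Invoking almanac mhop using n→-8, yielding 2163-05-22.
I try almanac pin using d→1784-04-26, yielding 1784-04-26.
I try almanac roll using n→267, giving 1785-01-18.
Then almanac mhop using n→-24, yielding 1783-01-18.
Using almanac pin using d→1867-07-28, → 1867-07-28.
I use almanac mhop using n→31, — result: 1870-02-28.
I run almanac roll using n→-20, giving 1870-02-08.
Next I call cubby tallyup(), giving 0.
Now I run almanac pin using d→1905-04-26: 1905-04-26.
Invoking almanac weekday(), — result: Wednesday.
I run almanac roll using n→264, giving 1906-01-15.
I use almanac pin using d→1994-08-22: 1994-08-22.
I call almanac pin using d→1780-03-03, and observe 1780-03-03.
I invoke almanac gapto using d→1780-07-26, → 145.
Calling cubby record using k→redro, v→2045-12-19, — result: nil.
Now I run cubby names(): [redro].
Using cubby lookup using k→redro, and get 2045-12-19.
Next I call cubby record using k→foha_om, v→crafa, and observe nil.

Answer: 1870-02-08


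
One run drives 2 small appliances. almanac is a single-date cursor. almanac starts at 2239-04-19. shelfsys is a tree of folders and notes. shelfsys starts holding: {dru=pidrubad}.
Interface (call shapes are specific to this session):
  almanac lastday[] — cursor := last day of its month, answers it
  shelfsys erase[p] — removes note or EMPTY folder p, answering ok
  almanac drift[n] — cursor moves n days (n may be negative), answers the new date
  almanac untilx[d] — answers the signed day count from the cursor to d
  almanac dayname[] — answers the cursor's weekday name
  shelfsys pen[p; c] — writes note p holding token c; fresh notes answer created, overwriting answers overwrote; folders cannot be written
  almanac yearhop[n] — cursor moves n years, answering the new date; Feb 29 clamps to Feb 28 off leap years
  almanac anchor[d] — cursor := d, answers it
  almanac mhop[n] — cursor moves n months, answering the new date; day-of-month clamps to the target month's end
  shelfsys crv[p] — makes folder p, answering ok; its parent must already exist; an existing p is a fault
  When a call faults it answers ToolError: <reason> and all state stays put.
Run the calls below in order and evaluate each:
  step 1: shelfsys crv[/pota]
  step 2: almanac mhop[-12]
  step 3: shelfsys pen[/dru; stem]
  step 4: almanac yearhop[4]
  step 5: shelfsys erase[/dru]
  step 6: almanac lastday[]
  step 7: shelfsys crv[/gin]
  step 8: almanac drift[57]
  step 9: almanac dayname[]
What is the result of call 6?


Answer: 2242-04-30

Derivation:
Do: shelfsys crv[p→/pota]
See: ok
Do: almanac mhop[n→-12]
See: 2238-04-19
Do: shelfsys pen[p→/dru; c→stem]
See: overwrote
Do: almanac yearhop[n→4]
See: 2242-04-19
Do: shelfsys erase[p→/dru]
See: ok
Do: almanac lastday[]
See: 2242-04-30
Do: shelfsys crv[p→/gin]
See: ok
Do: almanac drift[n→57]
See: 2242-06-26
Do: almanac dayname[]
See: Sunday


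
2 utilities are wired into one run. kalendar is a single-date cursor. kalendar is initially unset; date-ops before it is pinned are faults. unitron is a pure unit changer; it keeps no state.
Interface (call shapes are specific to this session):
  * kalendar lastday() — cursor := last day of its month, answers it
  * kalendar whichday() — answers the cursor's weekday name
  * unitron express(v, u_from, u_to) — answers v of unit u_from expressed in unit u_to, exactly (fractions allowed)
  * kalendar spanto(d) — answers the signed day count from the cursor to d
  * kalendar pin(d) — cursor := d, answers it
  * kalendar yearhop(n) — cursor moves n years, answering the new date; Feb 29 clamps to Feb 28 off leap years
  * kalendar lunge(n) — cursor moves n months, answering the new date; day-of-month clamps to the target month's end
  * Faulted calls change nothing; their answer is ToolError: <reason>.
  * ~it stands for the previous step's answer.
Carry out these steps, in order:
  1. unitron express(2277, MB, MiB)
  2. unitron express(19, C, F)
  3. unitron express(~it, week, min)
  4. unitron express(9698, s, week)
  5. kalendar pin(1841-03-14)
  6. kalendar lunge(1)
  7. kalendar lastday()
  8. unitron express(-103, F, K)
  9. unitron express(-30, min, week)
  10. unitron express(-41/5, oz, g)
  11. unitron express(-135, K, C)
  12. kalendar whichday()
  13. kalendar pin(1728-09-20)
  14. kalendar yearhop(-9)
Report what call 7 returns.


Answer: 1841-04-30

Derivation:
! 1. unitron express(v='2277', u_from='MB', u_to='MiB') : 35578125/16384
! 2. unitron express(v='19', u_from='C', u_to='F') : 331/5
! 3. unitron express(v='~it', u_from='week', u_to='min') : 667296
! 4. unitron express(v='9698', u_from='s', u_to='week') : 4849/302400
! 5. kalendar pin(d='1841-03-14') : 1841-03-14
! 6. kalendar lunge(n='1') : 1841-04-14
! 7. kalendar lastday() : 1841-04-30
! 8. unitron express(v='-103', u_from='F', u_to='K') : 3963/20
! 9. unitron express(v='-30', u_from='min', u_to='week') : -1/336
! 10. unitron express(v='-41/5', u_from='oz', u_to='g') : -1859728717/8000000
! 11. unitron express(v='-135', u_from='K', u_to='C') : -8163/20
! 12. kalendar whichday() : Friday
! 13. kalendar pin(d='1728-09-20') : 1728-09-20
! 14. kalendar yearhop(n='-9') : 1719-09-20


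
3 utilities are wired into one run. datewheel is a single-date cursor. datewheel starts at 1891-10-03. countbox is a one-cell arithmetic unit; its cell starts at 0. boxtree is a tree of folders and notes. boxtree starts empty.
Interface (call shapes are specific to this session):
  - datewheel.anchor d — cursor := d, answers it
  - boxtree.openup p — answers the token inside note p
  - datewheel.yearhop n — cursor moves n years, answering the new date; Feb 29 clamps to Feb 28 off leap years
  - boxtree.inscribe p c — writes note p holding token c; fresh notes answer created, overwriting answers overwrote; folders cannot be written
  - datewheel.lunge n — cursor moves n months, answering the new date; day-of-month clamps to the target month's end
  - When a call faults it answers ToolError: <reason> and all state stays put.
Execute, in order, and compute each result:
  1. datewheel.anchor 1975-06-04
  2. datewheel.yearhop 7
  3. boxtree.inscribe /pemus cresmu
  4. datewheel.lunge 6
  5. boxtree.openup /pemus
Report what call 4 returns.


Answer: 1982-12-04

Derivation:
# anchor(d='1975-06-04') => 1975-06-04
# yearhop(n='7') => 1982-06-04
# inscribe(p='/pemus', c='cresmu') => created
# lunge(n='6') => 1982-12-04
# openup(p='/pemus') => cresmu


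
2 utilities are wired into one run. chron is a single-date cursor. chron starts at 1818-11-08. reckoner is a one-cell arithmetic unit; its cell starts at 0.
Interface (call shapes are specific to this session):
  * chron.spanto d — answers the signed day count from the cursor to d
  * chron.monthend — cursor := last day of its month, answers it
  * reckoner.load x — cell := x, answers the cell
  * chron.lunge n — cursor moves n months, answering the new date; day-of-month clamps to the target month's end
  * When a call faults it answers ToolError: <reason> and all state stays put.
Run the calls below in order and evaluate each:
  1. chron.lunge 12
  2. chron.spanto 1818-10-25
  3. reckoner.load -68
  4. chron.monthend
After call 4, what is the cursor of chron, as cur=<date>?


% chron.lunge n='12'
[out] 1819-11-08
% chron.spanto d='1818-10-25'
[out] -379
% reckoner.load x='-68'
[out] -68
% chron.monthend
[out] 1819-11-30

Answer: cur=1819-11-30


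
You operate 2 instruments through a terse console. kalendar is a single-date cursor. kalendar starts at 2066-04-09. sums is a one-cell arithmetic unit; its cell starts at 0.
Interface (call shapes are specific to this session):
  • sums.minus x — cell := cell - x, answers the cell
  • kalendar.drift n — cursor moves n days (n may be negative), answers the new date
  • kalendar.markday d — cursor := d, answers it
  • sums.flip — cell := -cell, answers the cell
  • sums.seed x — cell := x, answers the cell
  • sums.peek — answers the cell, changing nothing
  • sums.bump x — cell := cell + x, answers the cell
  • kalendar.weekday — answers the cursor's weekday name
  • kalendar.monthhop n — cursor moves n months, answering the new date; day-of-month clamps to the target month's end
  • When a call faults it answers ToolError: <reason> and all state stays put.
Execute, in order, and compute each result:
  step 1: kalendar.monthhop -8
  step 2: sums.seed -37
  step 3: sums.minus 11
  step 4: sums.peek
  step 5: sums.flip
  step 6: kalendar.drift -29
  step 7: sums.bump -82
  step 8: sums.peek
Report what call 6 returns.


Answer: 2065-07-11

Derivation:
I run kalendar.monthhop on -8, yielding 2065-08-09.
Calling sums.seed on -37, and observe -37.
I call sums.minus on 11, and get -48.
I run sums.peek(), — result: -48.
Invoking sums.flip(), yielding 48.
I invoke kalendar.drift on -29, giving 2065-07-11.
Now I run sums.bump on -82, → -34.
Calling sums.peek, yielding -34.


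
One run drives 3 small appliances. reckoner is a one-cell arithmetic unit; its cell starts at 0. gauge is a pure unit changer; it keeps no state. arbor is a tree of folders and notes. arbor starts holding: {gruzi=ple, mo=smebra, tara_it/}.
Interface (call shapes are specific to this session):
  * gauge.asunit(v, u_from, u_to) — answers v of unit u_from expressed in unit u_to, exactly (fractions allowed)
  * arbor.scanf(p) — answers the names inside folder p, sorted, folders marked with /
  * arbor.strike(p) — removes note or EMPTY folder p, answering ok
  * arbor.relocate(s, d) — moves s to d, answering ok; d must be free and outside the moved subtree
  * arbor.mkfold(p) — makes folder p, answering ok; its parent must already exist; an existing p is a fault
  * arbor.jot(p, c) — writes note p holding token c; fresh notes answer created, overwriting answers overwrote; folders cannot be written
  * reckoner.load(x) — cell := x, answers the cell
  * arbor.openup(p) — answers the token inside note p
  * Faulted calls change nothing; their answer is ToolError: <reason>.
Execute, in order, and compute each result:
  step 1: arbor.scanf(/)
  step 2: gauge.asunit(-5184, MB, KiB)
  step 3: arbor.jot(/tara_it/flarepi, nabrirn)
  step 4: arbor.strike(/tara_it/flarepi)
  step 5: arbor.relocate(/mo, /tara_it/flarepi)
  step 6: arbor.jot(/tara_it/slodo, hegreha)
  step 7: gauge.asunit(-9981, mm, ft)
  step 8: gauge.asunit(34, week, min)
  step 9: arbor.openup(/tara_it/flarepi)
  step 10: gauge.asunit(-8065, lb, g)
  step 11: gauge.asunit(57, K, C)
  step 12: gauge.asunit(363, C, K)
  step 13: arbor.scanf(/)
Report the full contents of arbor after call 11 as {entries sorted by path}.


-- scanf(p: /) : [gruzi, mo, tara_it/]
-- asunit(v: -5184, u_from: MB, u_to: KiB) : -5062500
-- jot(p: /tara_it/flarepi, c: nabrirn) : created
-- strike(p: /tara_it/flarepi) : ok
-- relocate(s: /mo, d: /tara_it/flarepi) : ok
-- jot(p: /tara_it/slodo, c: hegreha) : created
-- asunit(v: -9981, u_from: mm, u_to: ft) : -16635/508
-- asunit(v: 34, u_from: week, u_to: min) : 342720
-- openup(p: /tara_it/flarepi) : smebra
-- asunit(v: -8065, u_from: lb, u_to: g) : -73164449281/20000
-- asunit(v: 57, u_from: K, u_to: C) : -4323/20
-- asunit(v: 363, u_from: C, u_to: K) : 12723/20
-- scanf(p: /) : [gruzi, tara_it/]

Answer: {gruzi=ple, tara_it/, tara_it/flarepi=smebra, tara_it/slodo=hegreha}


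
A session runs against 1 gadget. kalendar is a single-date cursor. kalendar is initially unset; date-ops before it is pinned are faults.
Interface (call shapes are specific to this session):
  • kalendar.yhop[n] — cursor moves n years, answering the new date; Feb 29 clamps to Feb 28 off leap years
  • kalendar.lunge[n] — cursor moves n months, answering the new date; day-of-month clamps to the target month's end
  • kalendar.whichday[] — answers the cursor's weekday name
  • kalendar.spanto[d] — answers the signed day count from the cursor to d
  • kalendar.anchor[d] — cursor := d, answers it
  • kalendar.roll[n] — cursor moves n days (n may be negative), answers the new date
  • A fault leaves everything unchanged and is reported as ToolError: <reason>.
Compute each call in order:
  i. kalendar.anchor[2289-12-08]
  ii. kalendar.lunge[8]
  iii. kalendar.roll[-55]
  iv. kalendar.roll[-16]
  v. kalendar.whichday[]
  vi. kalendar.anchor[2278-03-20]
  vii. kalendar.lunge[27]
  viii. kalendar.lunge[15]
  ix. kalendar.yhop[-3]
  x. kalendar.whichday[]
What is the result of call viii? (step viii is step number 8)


Answer: 2281-09-20

Derivation:
! 1. kalendar.anchor(2289-12-08) -> 2289-12-08
! 2. kalendar.lunge(8) -> 2290-08-08
! 3. kalendar.roll(-55) -> 2290-06-14
! 4. kalendar.roll(-16) -> 2290-05-29
! 5. kalendar.whichday() -> Thursday
! 6. kalendar.anchor(2278-03-20) -> 2278-03-20
! 7. kalendar.lunge(27) -> 2280-06-20
! 8. kalendar.lunge(15) -> 2281-09-20
! 9. kalendar.yhop(-3) -> 2278-09-20
! 10. kalendar.whichday() -> Friday


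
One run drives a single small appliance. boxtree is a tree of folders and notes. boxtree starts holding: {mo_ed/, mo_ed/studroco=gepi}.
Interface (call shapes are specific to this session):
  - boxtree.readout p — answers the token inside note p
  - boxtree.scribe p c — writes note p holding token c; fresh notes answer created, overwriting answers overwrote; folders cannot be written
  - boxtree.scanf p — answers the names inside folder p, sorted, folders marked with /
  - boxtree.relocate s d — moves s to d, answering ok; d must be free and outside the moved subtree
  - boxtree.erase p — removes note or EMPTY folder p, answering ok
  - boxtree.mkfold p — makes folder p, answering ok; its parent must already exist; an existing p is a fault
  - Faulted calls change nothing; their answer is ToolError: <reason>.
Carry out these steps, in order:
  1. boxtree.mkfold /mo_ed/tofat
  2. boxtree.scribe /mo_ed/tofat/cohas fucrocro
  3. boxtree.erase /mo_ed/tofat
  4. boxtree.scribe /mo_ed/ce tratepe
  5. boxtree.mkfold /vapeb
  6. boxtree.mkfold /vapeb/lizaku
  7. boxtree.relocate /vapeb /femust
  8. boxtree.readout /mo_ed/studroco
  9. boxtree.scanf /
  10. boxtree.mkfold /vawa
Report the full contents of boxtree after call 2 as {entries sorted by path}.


[in] boxtree.mkfold /mo_ed/tofat
  ok
[in] boxtree.scribe /mo_ed/tofat/cohas fucrocro
  created
[in] boxtree.erase /mo_ed/tofat
  ToolError: not empty
[in] boxtree.scribe /mo_ed/ce tratepe
  created
[in] boxtree.mkfold /vapeb
  ok
[in] boxtree.mkfold /vapeb/lizaku
  ok
[in] boxtree.relocate /vapeb /femust
  ok
[in] boxtree.readout /mo_ed/studroco
  gepi
[in] boxtree.scanf /
  [femust/, mo_ed/]
[in] boxtree.mkfold /vawa
  ok

Answer: {mo_ed/, mo_ed/studroco=gepi, mo_ed/tofat/, mo_ed/tofat/cohas=fucrocro}


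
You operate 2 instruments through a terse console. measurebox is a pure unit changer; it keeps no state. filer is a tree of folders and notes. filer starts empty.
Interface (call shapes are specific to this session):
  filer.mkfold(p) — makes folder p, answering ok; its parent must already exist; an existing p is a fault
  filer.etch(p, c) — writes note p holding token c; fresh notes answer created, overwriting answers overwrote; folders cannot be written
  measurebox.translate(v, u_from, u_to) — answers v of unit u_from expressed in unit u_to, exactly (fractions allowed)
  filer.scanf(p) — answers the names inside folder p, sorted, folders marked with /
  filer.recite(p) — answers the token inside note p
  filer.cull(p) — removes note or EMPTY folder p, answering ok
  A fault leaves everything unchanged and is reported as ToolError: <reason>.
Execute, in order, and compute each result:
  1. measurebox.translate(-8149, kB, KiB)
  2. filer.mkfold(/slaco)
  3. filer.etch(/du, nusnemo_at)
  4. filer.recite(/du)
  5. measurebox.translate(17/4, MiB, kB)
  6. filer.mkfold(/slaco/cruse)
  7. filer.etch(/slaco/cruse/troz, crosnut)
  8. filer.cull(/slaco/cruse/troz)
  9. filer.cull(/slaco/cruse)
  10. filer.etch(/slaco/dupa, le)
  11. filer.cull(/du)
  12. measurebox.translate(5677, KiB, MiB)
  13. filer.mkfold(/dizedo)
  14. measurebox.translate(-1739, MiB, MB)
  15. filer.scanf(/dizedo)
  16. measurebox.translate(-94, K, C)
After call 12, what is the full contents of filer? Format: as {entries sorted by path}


-- 1. measurebox.translate(v='-8149', u_from='kB', u_to='KiB') => -1018625/128
-- 2. filer.mkfold(p='/slaco') => ok
-- 3. filer.etch(p='/du', c='nusnemo_at') => created
-- 4. filer.recite(p='/du') => nusnemo_at
-- 5. measurebox.translate(v='17/4', u_from='MiB', u_to='kB') => 557056/125
-- 6. filer.mkfold(p='/slaco/cruse') => ok
-- 7. filer.etch(p='/slaco/cruse/troz', c='crosnut') => created
-- 8. filer.cull(p='/slaco/cruse/troz') => ok
-- 9. filer.cull(p='/slaco/cruse') => ok
-- 10. filer.etch(p='/slaco/dupa', c='le') => created
-- 11. filer.cull(p='/du') => ok
-- 12. measurebox.translate(v='5677', u_from='KiB', u_to='MiB') => 5677/1024
-- 13. filer.mkfold(p='/dizedo') => ok
-- 14. measurebox.translate(v='-1739', u_from='MiB', u_to='MB') => -28491776/15625
-- 15. filer.scanf(p='/dizedo') => []
-- 16. measurebox.translate(v='-94', u_from='K', u_to='C') => -7343/20

Answer: {slaco/, slaco/dupa=le}


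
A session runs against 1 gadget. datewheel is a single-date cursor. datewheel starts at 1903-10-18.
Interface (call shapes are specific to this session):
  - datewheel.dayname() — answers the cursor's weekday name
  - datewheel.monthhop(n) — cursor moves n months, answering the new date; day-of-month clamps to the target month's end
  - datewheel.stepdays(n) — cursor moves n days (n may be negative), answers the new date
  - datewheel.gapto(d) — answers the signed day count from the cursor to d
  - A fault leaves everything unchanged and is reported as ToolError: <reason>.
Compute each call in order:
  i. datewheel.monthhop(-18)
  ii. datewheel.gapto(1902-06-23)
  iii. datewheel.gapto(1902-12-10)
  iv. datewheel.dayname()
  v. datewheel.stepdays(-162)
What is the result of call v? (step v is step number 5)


Answer: 1901-11-07

Derivation:
Using monthhop(n→-18): 1902-04-18.
Invoking gapto(d→1902-06-23), → 66.
I use gapto(d→1902-12-10), and see 236.
Invoking dayname(): Friday.
Then stepdays(n→-162), yielding 1901-11-07.


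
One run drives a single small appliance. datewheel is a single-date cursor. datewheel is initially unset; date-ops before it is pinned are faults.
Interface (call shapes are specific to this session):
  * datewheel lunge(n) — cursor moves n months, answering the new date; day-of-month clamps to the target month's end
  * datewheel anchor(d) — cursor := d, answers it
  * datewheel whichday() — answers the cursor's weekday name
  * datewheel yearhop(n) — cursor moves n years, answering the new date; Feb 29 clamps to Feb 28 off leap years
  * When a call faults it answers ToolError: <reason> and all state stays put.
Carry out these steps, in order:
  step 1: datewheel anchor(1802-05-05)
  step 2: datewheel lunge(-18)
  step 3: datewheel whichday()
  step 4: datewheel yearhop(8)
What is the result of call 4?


Answer: 1808-11-05

Derivation:
CALL datewheel anchor[d→1802-05-05]
RET  1802-05-05
CALL datewheel lunge[n→-18]
RET  1800-11-05
CALL datewheel whichday[]
RET  Wednesday
CALL datewheel yearhop[n→8]
RET  1808-11-05


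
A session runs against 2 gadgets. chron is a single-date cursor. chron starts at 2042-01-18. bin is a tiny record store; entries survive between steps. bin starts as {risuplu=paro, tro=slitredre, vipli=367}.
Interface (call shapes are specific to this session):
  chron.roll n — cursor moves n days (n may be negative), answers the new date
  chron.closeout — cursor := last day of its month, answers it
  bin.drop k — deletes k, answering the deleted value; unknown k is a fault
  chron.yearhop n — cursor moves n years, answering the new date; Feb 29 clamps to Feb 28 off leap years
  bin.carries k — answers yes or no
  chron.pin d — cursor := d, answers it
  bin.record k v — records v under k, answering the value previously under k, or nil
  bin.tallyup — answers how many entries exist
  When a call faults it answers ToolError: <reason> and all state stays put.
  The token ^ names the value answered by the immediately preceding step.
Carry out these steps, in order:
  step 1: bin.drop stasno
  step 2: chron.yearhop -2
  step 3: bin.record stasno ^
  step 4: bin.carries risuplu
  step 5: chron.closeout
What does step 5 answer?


Answer: 2040-01-31

Derivation:
% drop(k: stasno) : ToolError: no such key stasno
% yearhop(n: -2) : 2040-01-18
% record(k: stasno, v: ^) : nil
% carries(k: risuplu) : yes
% closeout() : 2040-01-31


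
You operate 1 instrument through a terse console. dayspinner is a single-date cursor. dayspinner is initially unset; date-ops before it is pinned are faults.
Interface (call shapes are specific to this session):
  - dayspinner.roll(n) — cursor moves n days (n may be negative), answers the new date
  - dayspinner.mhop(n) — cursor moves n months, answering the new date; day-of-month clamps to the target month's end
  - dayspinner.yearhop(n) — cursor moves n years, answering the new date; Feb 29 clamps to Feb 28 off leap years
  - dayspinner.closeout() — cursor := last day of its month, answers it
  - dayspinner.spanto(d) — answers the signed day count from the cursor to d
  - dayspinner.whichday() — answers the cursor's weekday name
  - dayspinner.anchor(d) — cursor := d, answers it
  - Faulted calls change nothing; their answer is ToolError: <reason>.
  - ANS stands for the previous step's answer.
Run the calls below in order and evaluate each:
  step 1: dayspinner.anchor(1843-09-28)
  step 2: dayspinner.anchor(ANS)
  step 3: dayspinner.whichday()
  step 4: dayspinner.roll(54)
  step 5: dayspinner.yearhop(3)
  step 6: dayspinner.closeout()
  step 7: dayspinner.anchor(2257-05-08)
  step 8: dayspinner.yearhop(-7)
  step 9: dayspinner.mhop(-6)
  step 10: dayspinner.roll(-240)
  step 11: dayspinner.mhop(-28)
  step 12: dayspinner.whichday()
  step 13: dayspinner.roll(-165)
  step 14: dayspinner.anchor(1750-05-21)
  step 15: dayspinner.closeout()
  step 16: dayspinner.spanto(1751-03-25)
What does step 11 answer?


Answer: 2246-11-13

Derivation:
CALL dayspinner.anchor[d: 1843-09-28]
RET  1843-09-28
CALL dayspinner.anchor[d: ANS]
RET  1843-09-28
CALL dayspinner.whichday[]
RET  Thursday
CALL dayspinner.roll[n: 54]
RET  1843-11-21
CALL dayspinner.yearhop[n: 3]
RET  1846-11-21
CALL dayspinner.closeout[]
RET  1846-11-30
CALL dayspinner.anchor[d: 2257-05-08]
RET  2257-05-08
CALL dayspinner.yearhop[n: -7]
RET  2250-05-08
CALL dayspinner.mhop[n: -6]
RET  2249-11-08
CALL dayspinner.roll[n: -240]
RET  2249-03-13
CALL dayspinner.mhop[n: -28]
RET  2246-11-13
CALL dayspinner.whichday[]
RET  Friday
CALL dayspinner.roll[n: -165]
RET  2246-06-01
CALL dayspinner.anchor[d: 1750-05-21]
RET  1750-05-21
CALL dayspinner.closeout[]
RET  1750-05-31
CALL dayspinner.spanto[d: 1751-03-25]
RET  298


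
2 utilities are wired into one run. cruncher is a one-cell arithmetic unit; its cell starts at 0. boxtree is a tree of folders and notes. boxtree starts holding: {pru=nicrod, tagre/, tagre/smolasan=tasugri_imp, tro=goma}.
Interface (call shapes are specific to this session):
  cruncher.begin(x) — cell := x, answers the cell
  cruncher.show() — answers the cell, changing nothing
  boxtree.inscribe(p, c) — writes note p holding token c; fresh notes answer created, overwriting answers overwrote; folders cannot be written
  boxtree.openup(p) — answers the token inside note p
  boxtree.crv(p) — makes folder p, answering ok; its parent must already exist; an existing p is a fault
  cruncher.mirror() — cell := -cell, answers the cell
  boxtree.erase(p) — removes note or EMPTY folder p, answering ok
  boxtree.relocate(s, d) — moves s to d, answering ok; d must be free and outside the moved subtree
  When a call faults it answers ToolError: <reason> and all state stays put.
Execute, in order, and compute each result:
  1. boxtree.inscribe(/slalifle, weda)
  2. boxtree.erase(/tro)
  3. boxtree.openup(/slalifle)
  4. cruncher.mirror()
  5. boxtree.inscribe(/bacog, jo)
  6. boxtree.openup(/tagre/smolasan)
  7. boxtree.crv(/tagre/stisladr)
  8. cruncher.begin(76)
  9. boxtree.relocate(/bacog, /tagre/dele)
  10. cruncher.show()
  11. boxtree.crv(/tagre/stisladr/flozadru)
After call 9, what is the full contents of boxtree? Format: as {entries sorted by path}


% boxtree.inscribe p=/slalifle c=weda
:: created
% boxtree.erase p=/tro
:: ok
% boxtree.openup p=/slalifle
:: weda
% cruncher.mirror
:: 0
% boxtree.inscribe p=/bacog c=jo
:: created
% boxtree.openup p=/tagre/smolasan
:: tasugri_imp
% boxtree.crv p=/tagre/stisladr
:: ok
% cruncher.begin x=76
:: 76
% boxtree.relocate s=/bacog d=/tagre/dele
:: ok
% cruncher.show
:: 76
% boxtree.crv p=/tagre/stisladr/flozadru
:: ok

Answer: {pru=nicrod, slalifle=weda, tagre/, tagre/dele=jo, tagre/smolasan=tasugri_imp, tagre/stisladr/}


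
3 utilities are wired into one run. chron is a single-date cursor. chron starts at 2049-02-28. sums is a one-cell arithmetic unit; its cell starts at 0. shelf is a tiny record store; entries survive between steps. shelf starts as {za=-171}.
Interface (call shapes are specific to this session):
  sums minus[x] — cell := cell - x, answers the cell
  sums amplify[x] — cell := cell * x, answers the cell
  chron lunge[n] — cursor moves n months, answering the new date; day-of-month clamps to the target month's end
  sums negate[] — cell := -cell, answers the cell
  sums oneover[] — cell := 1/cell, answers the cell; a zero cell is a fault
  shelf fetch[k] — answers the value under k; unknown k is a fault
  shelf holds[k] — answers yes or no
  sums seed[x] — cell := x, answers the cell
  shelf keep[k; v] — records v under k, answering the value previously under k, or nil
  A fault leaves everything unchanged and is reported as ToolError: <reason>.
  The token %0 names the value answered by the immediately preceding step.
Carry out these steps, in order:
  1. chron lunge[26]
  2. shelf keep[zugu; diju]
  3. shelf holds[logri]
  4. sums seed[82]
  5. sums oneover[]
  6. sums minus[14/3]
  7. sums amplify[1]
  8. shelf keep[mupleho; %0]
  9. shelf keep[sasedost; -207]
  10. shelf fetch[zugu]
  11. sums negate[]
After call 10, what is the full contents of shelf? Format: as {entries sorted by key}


Next I call chron lunge passing n='26', and observe 2051-04-28.
I invoke shelf keep passing k='zugu', v='diju', and see nil.
Next I call shelf holds passing k='logri', — result: no.
I invoke sums seed passing x='82', → 82.
I run sums oneover(), and observe 1/82.
Using sums minus passing x='14/3', — result: -1145/246.
Using sums amplify passing x='1', — result: -1145/246.
I invoke shelf keep passing k='mupleho', v='%0', and get nil.
Next I call shelf keep passing k='sasedost', v='-207', and observe nil.
Using shelf fetch passing k='zugu', and see diju.
I run sums negate, and observe 1145/246.

Answer: {mupleho=-1145/246, sasedost=-207, za=-171, zugu=diju}


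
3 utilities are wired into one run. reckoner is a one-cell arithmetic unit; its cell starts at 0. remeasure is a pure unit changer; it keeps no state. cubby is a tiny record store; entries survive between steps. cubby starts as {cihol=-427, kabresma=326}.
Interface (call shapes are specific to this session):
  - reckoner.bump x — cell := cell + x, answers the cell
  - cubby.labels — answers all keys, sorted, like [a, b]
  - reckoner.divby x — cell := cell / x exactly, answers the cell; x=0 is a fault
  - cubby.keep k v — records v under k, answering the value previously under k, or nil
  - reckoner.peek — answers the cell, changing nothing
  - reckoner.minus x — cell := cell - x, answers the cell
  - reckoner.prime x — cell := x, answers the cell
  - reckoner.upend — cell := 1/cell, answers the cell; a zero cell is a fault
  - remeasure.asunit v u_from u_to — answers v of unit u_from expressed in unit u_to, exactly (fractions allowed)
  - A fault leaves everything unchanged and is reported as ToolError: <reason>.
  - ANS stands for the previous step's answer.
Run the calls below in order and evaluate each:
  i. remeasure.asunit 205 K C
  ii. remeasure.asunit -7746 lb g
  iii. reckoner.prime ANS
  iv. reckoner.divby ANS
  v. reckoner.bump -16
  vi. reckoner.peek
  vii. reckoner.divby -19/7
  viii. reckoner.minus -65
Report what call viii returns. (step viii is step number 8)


Answer: 1340/19

Derivation:
! remeasure.asunit(v='205', u_from='K', u_to='C') ~> -1363/20
! remeasure.asunit(v='-7746', u_from='lb', u_to='g') ~> -175676324901/50000
! reckoner.prime(x='ANS') ~> -175676324901/50000
! reckoner.divby(x='ANS') ~> 1
! reckoner.bump(x='-16') ~> -15
! reckoner.peek() ~> -15
! reckoner.divby(x='-19/7') ~> 105/19
! reckoner.minus(x='-65') ~> 1340/19


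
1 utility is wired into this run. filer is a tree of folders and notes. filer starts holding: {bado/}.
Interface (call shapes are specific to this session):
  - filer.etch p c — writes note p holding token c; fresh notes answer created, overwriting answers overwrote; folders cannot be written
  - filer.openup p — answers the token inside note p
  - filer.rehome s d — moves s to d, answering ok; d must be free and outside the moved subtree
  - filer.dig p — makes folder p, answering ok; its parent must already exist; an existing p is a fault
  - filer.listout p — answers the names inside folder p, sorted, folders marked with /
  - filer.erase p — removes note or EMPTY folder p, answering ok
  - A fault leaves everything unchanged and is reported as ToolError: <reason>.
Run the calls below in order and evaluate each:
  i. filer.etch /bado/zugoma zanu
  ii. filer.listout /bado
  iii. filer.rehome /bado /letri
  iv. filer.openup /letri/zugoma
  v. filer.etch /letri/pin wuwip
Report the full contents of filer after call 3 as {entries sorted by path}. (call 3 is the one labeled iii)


Answer: {letri/, letri/zugoma=zanu}

Derivation:
Act: etch[p: /bado/zugoma; c: zanu]
Obs: created
Act: listout[p: /bado]
Obs: [zugoma]
Act: rehome[s: /bado; d: /letri]
Obs: ok
Act: openup[p: /letri/zugoma]
Obs: zanu
Act: etch[p: /letri/pin; c: wuwip]
Obs: created


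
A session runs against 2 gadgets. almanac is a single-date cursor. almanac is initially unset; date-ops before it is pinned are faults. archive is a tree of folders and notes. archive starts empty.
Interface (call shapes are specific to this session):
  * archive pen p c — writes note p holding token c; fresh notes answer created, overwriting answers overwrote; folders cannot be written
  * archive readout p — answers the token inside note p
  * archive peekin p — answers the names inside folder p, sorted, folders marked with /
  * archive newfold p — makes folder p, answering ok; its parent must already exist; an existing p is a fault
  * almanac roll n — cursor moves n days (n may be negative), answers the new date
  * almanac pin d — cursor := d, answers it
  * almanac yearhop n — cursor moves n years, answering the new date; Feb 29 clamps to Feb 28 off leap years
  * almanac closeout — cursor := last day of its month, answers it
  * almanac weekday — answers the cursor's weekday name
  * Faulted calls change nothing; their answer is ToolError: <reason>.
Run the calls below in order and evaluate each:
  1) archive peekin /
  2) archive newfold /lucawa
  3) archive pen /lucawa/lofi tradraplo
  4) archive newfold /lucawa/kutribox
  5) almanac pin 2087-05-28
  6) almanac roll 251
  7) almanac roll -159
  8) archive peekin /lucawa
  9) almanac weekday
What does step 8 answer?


[in] archive peekin /
[out] []
[in] archive newfold /lucawa
[out] ok
[in] archive pen /lucawa/lofi tradraplo
[out] created
[in] archive newfold /lucawa/kutribox
[out] ok
[in] almanac pin 2087-05-28
[out] 2087-05-28
[in] almanac roll 251
[out] 2088-02-03
[in] almanac roll -159
[out] 2087-08-28
[in] archive peekin /lucawa
[out] [kutribox/, lofi]
[in] almanac weekday
[out] Thursday

Answer: [kutribox/, lofi]


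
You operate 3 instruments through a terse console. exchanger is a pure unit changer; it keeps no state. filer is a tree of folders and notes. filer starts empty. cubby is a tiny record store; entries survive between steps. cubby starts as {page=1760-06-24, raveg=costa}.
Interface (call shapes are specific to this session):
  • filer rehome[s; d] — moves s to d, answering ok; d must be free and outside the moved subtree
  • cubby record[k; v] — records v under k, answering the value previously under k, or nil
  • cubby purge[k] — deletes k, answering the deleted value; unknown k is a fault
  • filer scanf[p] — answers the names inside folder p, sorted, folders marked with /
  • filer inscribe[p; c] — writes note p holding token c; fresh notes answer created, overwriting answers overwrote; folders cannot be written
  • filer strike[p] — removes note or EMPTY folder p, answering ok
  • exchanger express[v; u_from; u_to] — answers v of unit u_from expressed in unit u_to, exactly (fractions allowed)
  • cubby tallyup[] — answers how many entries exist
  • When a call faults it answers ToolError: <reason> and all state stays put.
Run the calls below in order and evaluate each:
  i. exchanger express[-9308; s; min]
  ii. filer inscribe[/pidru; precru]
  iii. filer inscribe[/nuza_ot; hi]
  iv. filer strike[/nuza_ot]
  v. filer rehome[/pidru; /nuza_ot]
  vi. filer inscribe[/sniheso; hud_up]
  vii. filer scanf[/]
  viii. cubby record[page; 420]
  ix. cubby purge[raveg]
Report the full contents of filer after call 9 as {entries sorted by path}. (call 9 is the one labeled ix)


Answer: {nuza_ot=precru, sniheso=hud_up}

Derivation:
! 1. exchanger express(v=-9308, u_from=s, u_to=min) => -2327/15
! 2. filer inscribe(p=/pidru, c=precru) => created
! 3. filer inscribe(p=/nuza_ot, c=hi) => created
! 4. filer strike(p=/nuza_ot) => ok
! 5. filer rehome(s=/pidru, d=/nuza_ot) => ok
! 6. filer inscribe(p=/sniheso, c=hud_up) => created
! 7. filer scanf(p=/) => [nuza_ot, sniheso]
! 8. cubby record(k=page, v=420) => 1760-06-24
! 9. cubby purge(k=raveg) => costa
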